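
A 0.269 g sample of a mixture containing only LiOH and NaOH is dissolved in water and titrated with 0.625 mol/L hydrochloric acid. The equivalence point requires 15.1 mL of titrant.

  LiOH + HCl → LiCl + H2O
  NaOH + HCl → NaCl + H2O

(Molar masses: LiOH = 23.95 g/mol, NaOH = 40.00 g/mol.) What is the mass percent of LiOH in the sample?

n(HCl) = 0.0151 × 0.625 = 9.44 × 10^-3 mol
Let x = n(LiOH), y = n(NaOH).
Titrant: 1x + 1y = 9.44 × 10^-3;  mass: 23.95x + 40.00y = 0.269
Solving, x = 6.76 × 10^-3 mol, y = 2.68 × 10^-3 mol
mass of LiOH = 6.76 × 10^-3 × 23.95 = 0.162 g
% LiOH = 0.162 / 0.269 × 100 = 60.2 %

60.2 %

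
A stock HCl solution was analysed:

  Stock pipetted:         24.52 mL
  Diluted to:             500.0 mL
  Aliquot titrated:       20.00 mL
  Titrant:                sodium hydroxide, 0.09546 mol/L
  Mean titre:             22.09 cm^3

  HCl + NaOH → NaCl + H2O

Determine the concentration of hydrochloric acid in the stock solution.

2.150 mol/L

n(NaOH) = 0.02209 × 0.09546 = 2.109 × 10^-3 mol
n(HCl) in the aliquot = 2.109 × 10^-3 mol (1:1 ratio)
[HCl]_dilute = 2.109 × 10^-3 / 0.02000 = 0.1054 mol/L
Dilution factor = 500.0 / 24.52 = 20.39
[HCl]_stock = 0.1054 × 20.39 = 2.150 mol/L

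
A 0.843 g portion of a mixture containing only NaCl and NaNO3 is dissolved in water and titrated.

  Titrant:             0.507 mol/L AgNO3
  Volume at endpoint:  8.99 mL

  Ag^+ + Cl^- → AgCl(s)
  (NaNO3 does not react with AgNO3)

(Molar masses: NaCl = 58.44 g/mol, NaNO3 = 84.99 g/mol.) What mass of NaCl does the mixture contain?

0.266 g

n(AgNO3) = 0.00899 × 0.507 = 4.56 × 10^-3 mol
Let x = n(NaCl), y = n(NaNO3).
Titrant: 1x = 4.56 × 10^-3;  mass: 58.44x + 84.99y = 0.843
Solving, x = 4.56 × 10^-3 mol, y = 6.78 × 10^-3 mol
mass of NaCl = 4.56 × 10^-3 × 58.44 = 0.266 g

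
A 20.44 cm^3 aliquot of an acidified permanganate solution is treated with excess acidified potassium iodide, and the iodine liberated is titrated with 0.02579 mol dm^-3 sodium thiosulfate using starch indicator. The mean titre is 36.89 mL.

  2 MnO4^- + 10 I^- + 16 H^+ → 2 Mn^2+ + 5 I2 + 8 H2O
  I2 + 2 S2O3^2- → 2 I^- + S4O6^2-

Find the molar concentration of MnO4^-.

n(S2O3^2-) = 0.03689 × 0.02579 = 9.514 × 10^-4 mol
n(I2) = n(S2O3^2-)/2 = 4.757 × 10^-4 mol
From the 2:5 ratio, n(MnO4^-) in the aliquot = 2/5 × 4.757 × 10^-4 = 1.903 × 10^-4 mol
[MnO4^-] = 1.903 × 10^-4 / 0.02044 = 0.009309 mol/L

0.009309 mol/L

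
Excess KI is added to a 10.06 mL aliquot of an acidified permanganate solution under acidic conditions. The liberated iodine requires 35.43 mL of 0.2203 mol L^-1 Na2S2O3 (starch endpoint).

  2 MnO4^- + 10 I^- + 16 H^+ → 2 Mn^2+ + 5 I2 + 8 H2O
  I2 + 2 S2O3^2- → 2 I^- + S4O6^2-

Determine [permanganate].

0.1552 mol/L

n(S2O3^2-) = 0.03543 × 0.2203 = 7.805 × 10^-3 mol
n(I2) = n(S2O3^2-)/2 = 3.903 × 10^-3 mol
From the 2:5 ratio, n(MnO4^-) in the aliquot = 2/5 × 3.903 × 10^-3 = 1.561 × 10^-3 mol
[MnO4^-] = 1.561 × 10^-3 / 0.01006 = 0.1552 mol/L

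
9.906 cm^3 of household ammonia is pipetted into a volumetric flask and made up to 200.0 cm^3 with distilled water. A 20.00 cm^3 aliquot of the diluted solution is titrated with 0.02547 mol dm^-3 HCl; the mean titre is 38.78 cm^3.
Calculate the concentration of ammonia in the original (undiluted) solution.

0.9971 mol/L

NH3 + HCl → NH4Cl
n(HCl) = 0.03878 × 0.02547 = 9.877 × 10^-4 mol
n(NH3) in the aliquot = 9.877 × 10^-4 mol (1:1 ratio)
[NH3]_dilute = 9.877 × 10^-4 / 0.02000 = 0.04939 mol/L
Dilution factor = 200.0 / 9.906 = 20.19
[NH3]_stock = 0.04939 × 20.19 = 0.9971 mol/L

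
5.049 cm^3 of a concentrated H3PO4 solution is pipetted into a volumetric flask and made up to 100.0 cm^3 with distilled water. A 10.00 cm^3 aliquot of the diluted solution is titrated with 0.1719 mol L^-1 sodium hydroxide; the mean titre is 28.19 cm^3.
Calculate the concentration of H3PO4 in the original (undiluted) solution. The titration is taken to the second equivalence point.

4.799 mol/L

H3PO4 + 2 NaOH → Na2HPO4 + 2 H2O
n(NaOH) = 0.02819 × 0.1719 = 4.846 × 10^-3 mol
From the 1:2 ratio, n(H3PO4) in the aliquot = 1/2 × 4.846 × 10^-3 = 2.423 × 10^-3 mol
[H3PO4]_dilute = 2.423 × 10^-3 / 0.01000 = 0.2423 mol/L
Dilution factor = 100.0 / 5.049 = 19.81
[H3PO4]_stock = 0.2423 × 19.81 = 4.799 mol/L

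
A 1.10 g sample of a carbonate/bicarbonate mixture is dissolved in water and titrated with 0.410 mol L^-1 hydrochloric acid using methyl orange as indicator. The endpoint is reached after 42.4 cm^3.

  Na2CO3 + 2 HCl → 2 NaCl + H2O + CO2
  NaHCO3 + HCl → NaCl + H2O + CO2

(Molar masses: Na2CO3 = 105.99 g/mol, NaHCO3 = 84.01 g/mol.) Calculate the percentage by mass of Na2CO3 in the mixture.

56.0 %

n(HCl) = 0.0424 × 0.410 = 0.0174 mol
Let x = n(Na2CO3), y = n(NaHCO3).
Titrant: 2x + 1y = 0.0174;  mass: 105.99x + 84.01y = 1.10
Solving, x = 5.81 × 10^-3 mol, y = 5.76 × 10^-3 mol
mass of Na2CO3 = 5.81 × 10^-3 × 105.99 = 0.616 g
% Na2CO3 = 0.616 / 1.10 × 100 = 56.0 %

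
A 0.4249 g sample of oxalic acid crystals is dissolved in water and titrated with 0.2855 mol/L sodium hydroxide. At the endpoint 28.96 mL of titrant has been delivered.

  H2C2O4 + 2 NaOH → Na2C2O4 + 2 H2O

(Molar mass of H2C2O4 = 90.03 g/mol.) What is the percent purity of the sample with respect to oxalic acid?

87.59 %

n(NaOH) = 0.02896 L × 0.2855 mol/L = 8.268 × 10^-3 mol
From the 1:2 ratio, n(H2C2O4) = 1/2 × 8.268 × 10^-3 = 4.134 × 10^-3 mol
mass of H2C2O4 = 4.134 × 10^-3 × 90.03 g/mol = 0.3722 g
% H2C2O4 = 0.3722 / 0.4249 × 100 = 87.59 %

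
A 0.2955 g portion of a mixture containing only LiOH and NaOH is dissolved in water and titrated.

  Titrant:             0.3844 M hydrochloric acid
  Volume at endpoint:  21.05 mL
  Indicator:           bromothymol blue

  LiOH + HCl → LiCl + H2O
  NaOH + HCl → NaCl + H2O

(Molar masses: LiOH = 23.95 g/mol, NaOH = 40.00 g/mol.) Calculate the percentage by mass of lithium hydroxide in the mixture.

n(HCl) = 0.02105 × 0.3844 = 8.092 × 10^-3 mol
Let x = n(LiOH), y = n(NaOH).
Titrant: 1x + 1y = 8.092 × 10^-3;  mass: 23.95x + 40.00y = 0.2955
Solving, x = 1.755 × 10^-3 mol, y = 6.337 × 10^-3 mol
mass of LiOH = 1.755 × 10^-3 × 23.95 = 0.04203 g
% LiOH = 0.04203 / 0.2955 × 100 = 14.22 %

14.22 %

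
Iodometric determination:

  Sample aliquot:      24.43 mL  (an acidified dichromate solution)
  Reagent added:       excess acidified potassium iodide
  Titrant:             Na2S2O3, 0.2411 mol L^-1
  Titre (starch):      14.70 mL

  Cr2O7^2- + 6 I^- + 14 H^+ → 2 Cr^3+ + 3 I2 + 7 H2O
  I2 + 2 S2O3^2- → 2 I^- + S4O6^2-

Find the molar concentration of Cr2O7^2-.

n(S2O3^2-) = 0.01470 × 0.2411 = 3.544 × 10^-3 mol
n(I2) = n(S2O3^2-)/2 = 1.772 × 10^-3 mol
From the 1:3 ratio, n(Cr2O7^2-) in the aliquot = 1/3 × 1.772 × 10^-3 = 5.907 × 10^-4 mol
[Cr2O7^2-] = 5.907 × 10^-4 / 0.02443 = 0.02418 mol/L

0.02418 mol/L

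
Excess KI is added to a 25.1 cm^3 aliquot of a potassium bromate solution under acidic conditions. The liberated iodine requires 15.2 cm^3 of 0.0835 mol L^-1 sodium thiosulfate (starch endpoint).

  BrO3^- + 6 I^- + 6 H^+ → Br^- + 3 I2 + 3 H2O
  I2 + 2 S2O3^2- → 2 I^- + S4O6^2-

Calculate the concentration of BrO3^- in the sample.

0.00843 mol/L

n(S2O3^2-) = 0.0152 × 0.0835 = 1.27 × 10^-3 mol
n(I2) = n(S2O3^2-)/2 = 6.35 × 10^-4 mol
From the 1:3 ratio, n(BrO3^-) in the aliquot = 1/3 × 6.35 × 10^-4 = 2.12 × 10^-4 mol
[BrO3^-] = 2.12 × 10^-4 / 0.0251 = 0.00843 mol/L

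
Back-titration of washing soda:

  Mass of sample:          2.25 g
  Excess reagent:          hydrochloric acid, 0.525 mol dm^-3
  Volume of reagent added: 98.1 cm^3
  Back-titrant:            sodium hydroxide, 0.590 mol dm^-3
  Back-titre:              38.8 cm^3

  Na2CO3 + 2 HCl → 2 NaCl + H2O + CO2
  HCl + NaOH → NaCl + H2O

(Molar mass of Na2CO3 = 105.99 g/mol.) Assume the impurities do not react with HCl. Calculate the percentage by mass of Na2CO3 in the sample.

n(HCl) added = 0.0981 × 0.525 = 0.0515 mol
n(NaOH) used in back-titration = 0.0388 × 0.590 = 0.0229 mol
n(HCl) left over = 0.0229 mol (1:1 ratio)
n(HCl) consumed by analyte = 0.0515 − 0.0229 = 0.0286 mol
From the 1:2 ratio, n(Na2CO3) = 1/2 × 0.0286 = 0.0143 mol
mass of Na2CO3 = 0.0143 × 105.99 = 1.52 g
% Na2CO3 = 1.52 / 2.25 × 100 = 67.4 %

67.4 %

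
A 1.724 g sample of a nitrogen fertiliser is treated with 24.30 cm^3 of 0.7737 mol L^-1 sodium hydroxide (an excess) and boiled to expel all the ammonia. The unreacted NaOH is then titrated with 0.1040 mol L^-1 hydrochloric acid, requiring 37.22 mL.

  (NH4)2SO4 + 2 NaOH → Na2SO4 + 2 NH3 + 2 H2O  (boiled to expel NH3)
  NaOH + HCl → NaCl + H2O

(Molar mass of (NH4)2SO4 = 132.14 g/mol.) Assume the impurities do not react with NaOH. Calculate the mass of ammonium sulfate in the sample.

n(NaOH) added = 0.02430 × 0.7737 = 0.01880 mol
n(HCl) used in back-titration = 0.03722 × 0.1040 = 3.871 × 10^-3 mol
n(NaOH) left over = 3.871 × 10^-3 mol (1:1 ratio)
n(NaOH) consumed by analyte = 0.01880 − 3.871 × 10^-3 = 0.01493 mol
From the 1:2 ratio, n((NH4)2SO4) = 1/2 × 0.01493 = 7.465 × 10^-3 mol
mass of (NH4)2SO4 = 7.465 × 10^-3 × 132.14 = 0.9864 g

0.9864 g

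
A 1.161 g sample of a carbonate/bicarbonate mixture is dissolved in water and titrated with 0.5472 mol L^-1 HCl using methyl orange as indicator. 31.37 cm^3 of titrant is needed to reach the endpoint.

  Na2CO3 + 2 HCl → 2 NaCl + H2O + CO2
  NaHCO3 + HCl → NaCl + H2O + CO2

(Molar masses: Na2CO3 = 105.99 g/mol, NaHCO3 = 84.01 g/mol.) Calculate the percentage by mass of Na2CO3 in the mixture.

41.37 %

n(HCl) = 0.03137 × 0.5472 = 0.01717 mol
Let x = n(Na2CO3), y = n(NaHCO3).
Titrant: 2x + 1y = 0.01717;  mass: 105.99x + 84.01y = 1.161
Solving, x = 4.531 × 10^-3 mol, y = 8.103 × 10^-3 mol
mass of Na2CO3 = 4.531 × 10^-3 × 105.99 = 0.4803 g
% Na2CO3 = 0.4803 / 1.161 × 100 = 41.37 %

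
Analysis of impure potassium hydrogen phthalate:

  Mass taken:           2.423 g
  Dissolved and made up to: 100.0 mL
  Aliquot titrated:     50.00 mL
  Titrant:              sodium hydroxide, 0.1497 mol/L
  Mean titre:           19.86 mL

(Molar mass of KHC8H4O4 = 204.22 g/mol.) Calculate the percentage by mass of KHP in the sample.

KHC8H4O4 + NaOH → KNaC8H4O4 + H2O
n(NaOH) per titration = 0.01986 × 0.1497 = 2.973 × 10^-3 mol
n(KHC8H4O4) in each aliquot = 2.973 × 10^-3 mol (1:1 ratio)
n(KHC8H4O4) in the whole flask = 2.973 × 10^-3 × 100.0/50.00 = 5.946 × 10^-3 mol
mass of KHC8H4O4 = 5.946 × 10^-3 × 204.22 = 1.214 g
% KHC8H4O4 = 1.214 / 2.423 × 100 = 50.12 %

50.12 %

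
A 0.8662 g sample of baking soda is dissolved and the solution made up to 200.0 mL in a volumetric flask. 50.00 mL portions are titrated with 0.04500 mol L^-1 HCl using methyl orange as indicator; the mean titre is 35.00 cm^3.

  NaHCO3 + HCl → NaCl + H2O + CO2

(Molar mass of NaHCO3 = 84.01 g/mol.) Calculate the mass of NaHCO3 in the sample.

0.5293 g

n(HCl) per titration = 0.03500 × 0.04500 = 1.575 × 10^-3 mol
n(NaHCO3) in each aliquot = 1.575 × 10^-3 mol (1:1 ratio)
n(NaHCO3) in the whole flask = 1.575 × 10^-3 × 200.0/50.00 = 6.300 × 10^-3 mol
mass of NaHCO3 = 6.300 × 10^-3 × 84.01 = 0.5293 g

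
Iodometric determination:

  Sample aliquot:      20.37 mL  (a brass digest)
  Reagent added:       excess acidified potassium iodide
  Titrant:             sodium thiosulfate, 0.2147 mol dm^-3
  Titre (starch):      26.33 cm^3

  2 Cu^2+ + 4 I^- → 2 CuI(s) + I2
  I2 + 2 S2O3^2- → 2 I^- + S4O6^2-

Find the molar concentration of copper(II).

n(S2O3^2-) = 0.02633 × 0.2147 = 5.653 × 10^-3 mol
n(I2) = n(S2O3^2-)/2 = 2.827 × 10^-3 mol
From the 2:1 ratio, n(Cu2+) in the aliquot = 2/1 × 2.827 × 10^-3 = 5.653 × 10^-3 mol
[Cu2+] = 5.653 × 10^-3 / 0.02037 = 0.2775 mol/L

0.2775 mol/L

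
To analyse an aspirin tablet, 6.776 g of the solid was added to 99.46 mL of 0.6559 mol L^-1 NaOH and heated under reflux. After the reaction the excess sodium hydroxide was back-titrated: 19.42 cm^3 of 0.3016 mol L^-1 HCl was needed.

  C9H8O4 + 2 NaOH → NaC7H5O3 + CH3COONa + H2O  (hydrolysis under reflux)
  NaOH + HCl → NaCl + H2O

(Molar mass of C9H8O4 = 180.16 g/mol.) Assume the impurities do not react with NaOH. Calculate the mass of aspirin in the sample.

n(NaOH) added = 0.09946 × 0.6559 = 0.06524 mol
n(HCl) used in back-titration = 0.01942 × 0.3016 = 5.857 × 10^-3 mol
n(NaOH) left over = 5.857 × 10^-3 mol (1:1 ratio)
n(NaOH) consumed by analyte = 0.06524 − 5.857 × 10^-3 = 0.05938 mol
From the 1:2 ratio, n(C9H8O4) = 1/2 × 0.05938 = 0.02969 mol
mass of C9H8O4 = 0.02969 × 180.16 = 5.349 g

5.349 g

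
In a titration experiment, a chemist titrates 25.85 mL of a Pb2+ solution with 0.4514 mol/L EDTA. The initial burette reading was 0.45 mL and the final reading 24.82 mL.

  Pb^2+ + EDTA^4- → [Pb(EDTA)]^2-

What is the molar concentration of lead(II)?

n(EDTA) = 0.02437 L × 0.4514 mol/L = 0.01100 mol
n(Pb2+) = 0.01100 mol (1:1 mole ratio)
[Pb2+] = 0.01100 mol / 0.02585 L = 0.4256 mol/L

0.4256 mol/L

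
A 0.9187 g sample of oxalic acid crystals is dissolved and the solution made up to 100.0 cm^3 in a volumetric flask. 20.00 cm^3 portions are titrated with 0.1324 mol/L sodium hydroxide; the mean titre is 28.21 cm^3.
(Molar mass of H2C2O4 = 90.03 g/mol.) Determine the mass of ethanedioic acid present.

0.8407 g

H2C2O4 + 2 NaOH → Na2C2O4 + 2 H2O
n(NaOH) per titration = 0.02821 × 0.1324 = 3.735 × 10^-3 mol
From the 1:2 ratio, n(H2C2O4) in each aliquot = 1/2 × 3.735 × 10^-3 = 1.868 × 10^-3 mol
n(H2C2O4) in the whole flask = 1.868 × 10^-3 × 100.0/20.00 = 9.338 × 10^-3 mol
mass of H2C2O4 = 9.338 × 10^-3 × 90.03 = 0.8407 g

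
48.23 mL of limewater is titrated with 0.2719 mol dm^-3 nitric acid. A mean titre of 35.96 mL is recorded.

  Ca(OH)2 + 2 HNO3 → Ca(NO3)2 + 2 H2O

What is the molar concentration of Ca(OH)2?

0.1014 mol/L

n(HNO3) = 0.03596 L × 0.2719 mol/L = 9.778 × 10^-3 mol
From the 1:2 mole ratio, n(Ca(OH)2) = 1/2 × 9.778 × 10^-3 = 4.889 × 10^-3 mol
[Ca(OH)2] = 4.889 × 10^-3 mol / 0.04823 L = 0.1014 mol/L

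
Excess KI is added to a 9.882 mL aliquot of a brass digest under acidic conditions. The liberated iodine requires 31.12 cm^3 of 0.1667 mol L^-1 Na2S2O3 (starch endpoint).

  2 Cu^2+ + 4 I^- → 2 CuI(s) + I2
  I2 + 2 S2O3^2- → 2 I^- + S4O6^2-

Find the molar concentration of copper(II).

n(S2O3^2-) = 0.03112 × 0.1667 = 5.188 × 10^-3 mol
n(I2) = n(S2O3^2-)/2 = 2.594 × 10^-3 mol
From the 2:1 ratio, n(Cu2+) in the aliquot = 2/1 × 2.594 × 10^-3 = 5.188 × 10^-3 mol
[Cu2+] = 5.188 × 10^-3 / 0.009882 = 0.5250 mol/L

0.5250 mol/L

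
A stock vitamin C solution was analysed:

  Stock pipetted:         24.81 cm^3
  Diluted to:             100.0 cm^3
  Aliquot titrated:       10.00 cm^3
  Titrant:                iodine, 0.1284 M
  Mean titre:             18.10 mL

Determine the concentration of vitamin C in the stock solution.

C6H8O6 + I2 → C6H6O6 + 2 HI
n(I2) = 0.01810 × 0.1284 = 2.324 × 10^-3 mol
n(C6H8O6) in the aliquot = 2.324 × 10^-3 mol (1:1 ratio)
[C6H8O6]_dilute = 2.324 × 10^-3 / 0.01000 = 0.2324 mol/L
Dilution factor = 100.0 / 24.81 = 4.031
[C6H8O6]_stock = 0.2324 × 4.031 = 0.9367 mol/L

0.9367 M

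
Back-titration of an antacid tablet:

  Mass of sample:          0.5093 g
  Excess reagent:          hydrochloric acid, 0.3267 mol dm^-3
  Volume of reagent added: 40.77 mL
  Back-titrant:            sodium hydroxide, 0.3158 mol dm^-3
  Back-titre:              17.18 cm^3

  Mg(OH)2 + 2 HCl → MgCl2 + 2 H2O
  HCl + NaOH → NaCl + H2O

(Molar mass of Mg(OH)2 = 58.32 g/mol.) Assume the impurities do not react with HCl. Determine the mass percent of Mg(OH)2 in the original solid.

45.20 %

n(HCl) added = 0.04077 × 0.3267 = 0.01332 mol
n(NaOH) used in back-titration = 0.01718 × 0.3158 = 5.425 × 10^-3 mol
n(HCl) left over = 5.425 × 10^-3 mol (1:1 ratio)
n(HCl) consumed by analyte = 0.01332 − 5.425 × 10^-3 = 7.894 × 10^-3 mol
From the 1:2 ratio, n(Mg(OH)2) = 1/2 × 7.894 × 10^-3 = 3.947 × 10^-3 mol
mass of Mg(OH)2 = 3.947 × 10^-3 × 58.32 = 0.2302 g
% Mg(OH)2 = 0.2302 / 0.5093 × 100 = 45.20 %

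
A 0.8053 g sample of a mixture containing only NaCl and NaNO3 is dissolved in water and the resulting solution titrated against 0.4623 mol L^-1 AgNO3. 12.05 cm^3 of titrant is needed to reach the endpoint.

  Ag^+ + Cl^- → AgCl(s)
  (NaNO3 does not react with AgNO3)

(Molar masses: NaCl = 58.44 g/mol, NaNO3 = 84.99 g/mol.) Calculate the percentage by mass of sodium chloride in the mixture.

n(AgNO3) = 0.01205 × 0.4623 = 5.571 × 10^-3 mol
Let x = n(NaCl), y = n(NaNO3).
Titrant: 1x = 5.571 × 10^-3;  mass: 58.44x + 84.99y = 0.8053
Solving, x = 5.571 × 10^-3 mol, y = 5.645 × 10^-3 mol
mass of NaCl = 5.571 × 10^-3 × 58.44 = 0.3256 g
% NaCl = 0.3256 / 0.8053 × 100 = 40.43 %

40.43 %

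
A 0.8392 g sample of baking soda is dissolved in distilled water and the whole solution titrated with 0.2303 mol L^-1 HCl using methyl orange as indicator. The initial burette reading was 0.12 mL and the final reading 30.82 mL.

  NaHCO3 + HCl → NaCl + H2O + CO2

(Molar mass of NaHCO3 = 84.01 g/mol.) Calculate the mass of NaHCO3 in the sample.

0.5940 g

n(HCl) = 0.03070 L × 0.2303 mol/L = 7.070 × 10^-3 mol
n(NaHCO3) = 7.070 × 10^-3 mol (1:1 ratio)
mass of NaHCO3 = 7.070 × 10^-3 × 84.01 g/mol = 0.5940 g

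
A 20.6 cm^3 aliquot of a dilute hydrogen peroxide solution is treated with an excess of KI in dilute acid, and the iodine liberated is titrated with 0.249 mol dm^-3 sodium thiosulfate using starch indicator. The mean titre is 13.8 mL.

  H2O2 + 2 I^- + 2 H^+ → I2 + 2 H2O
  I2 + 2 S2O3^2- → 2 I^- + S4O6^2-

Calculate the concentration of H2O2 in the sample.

0.0834 mol/L

n(S2O3^2-) = 0.0138 × 0.249 = 3.44 × 10^-3 mol
n(I2) = n(S2O3^2-)/2 = 1.72 × 10^-3 mol
n(H2O2) in the aliquot = 1.72 × 10^-3 mol (1:1 ratio)
[H2O2] = 1.72 × 10^-3 / 0.0206 = 0.0834 mol/L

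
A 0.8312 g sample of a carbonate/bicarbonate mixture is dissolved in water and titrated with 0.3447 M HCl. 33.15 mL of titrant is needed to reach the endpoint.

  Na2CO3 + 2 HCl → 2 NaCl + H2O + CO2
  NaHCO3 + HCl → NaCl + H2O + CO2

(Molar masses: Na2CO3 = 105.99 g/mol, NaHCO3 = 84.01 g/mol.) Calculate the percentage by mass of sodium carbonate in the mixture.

26.47 %

n(HCl) = 0.03315 × 0.3447 = 0.01143 mol
Let x = n(Na2CO3), y = n(NaHCO3).
Titrant: 2x + 1y = 0.01143;  mass: 105.99x + 84.01y = 0.8312
Solving, x = 2.076 × 10^-3 mol, y = 7.275 × 10^-3 mol
mass of Na2CO3 = 2.076 × 10^-3 × 105.99 = 0.2200 g
% Na2CO3 = 0.2200 / 0.8312 × 100 = 26.47 %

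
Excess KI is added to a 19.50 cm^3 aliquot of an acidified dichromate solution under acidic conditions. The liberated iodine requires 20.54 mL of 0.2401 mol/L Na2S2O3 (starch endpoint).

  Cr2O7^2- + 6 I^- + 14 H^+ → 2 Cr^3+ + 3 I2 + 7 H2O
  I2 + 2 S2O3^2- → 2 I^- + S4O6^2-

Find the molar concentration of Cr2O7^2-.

n(S2O3^2-) = 0.02054 × 0.2401 = 4.932 × 10^-3 mol
n(I2) = n(S2O3^2-)/2 = 2.466 × 10^-3 mol
From the 1:3 ratio, n(Cr2O7^2-) in the aliquot = 1/3 × 2.466 × 10^-3 = 8.219 × 10^-4 mol
[Cr2O7^2-] = 8.219 × 10^-4 / 0.01950 = 0.04215 mol/L

0.04215 mol/L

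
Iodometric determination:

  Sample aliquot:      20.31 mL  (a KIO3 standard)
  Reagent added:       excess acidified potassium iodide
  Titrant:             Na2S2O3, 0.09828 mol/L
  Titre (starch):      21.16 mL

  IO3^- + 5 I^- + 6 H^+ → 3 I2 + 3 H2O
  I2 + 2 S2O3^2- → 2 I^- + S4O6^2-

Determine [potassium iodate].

n(S2O3^2-) = 0.02116 × 0.09828 = 2.080 × 10^-3 mol
n(I2) = n(S2O3^2-)/2 = 1.040 × 10^-3 mol
From the 1:3 ratio, n(IO3^-) in the aliquot = 1/3 × 1.040 × 10^-3 = 3.466 × 10^-4 mol
[IO3^-] = 3.466 × 10^-4 / 0.02031 = 0.01707 mol/L

0.01707 mol/L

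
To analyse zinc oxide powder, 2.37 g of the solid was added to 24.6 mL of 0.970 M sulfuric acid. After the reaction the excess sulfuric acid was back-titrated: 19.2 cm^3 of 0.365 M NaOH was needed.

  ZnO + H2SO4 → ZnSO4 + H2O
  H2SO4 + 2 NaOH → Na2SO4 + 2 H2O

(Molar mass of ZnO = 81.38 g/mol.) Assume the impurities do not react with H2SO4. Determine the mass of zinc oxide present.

n(H2SO4) added = 0.0246 × 0.970 = 0.0239 mol
n(NaOH) used in back-titration = 0.0192 × 0.365 = 7.01 × 10^-3 mol
From the 1:2 ratio, n(H2SO4) left over = 1/2 × 7.01 × 10^-3 = 3.50 × 10^-3 mol
n(H2SO4) consumed by analyte = 0.0239 − 3.50 × 10^-3 = 0.0204 mol
n(ZnO) = 0.0204 mol (1:1 ratio)
mass of ZnO = 0.0204 × 81.38 = 1.66 g

1.66 g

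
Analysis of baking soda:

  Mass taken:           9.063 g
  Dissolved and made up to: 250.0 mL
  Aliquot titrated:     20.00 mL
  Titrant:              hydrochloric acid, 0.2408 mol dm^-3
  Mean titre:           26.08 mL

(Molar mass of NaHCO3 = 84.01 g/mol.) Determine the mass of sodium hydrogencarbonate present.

6.595 g

NaHCO3 + HCl → NaCl + H2O + CO2
n(HCl) per titration = 0.02608 × 0.2408 = 6.280 × 10^-3 mol
n(NaHCO3) in each aliquot = 6.280 × 10^-3 mol (1:1 ratio)
n(NaHCO3) in the whole flask = 6.280 × 10^-3 × 250.0/20.00 = 0.07850 mol
mass of NaHCO3 = 0.07850 × 84.01 = 6.595 g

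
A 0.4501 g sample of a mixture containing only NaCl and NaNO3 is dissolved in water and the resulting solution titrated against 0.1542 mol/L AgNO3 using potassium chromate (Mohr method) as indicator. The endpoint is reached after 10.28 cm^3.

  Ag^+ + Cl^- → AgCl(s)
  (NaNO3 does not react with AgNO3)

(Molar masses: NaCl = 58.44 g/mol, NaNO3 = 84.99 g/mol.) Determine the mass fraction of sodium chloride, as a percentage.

n(AgNO3) = 0.01028 × 0.1542 = 1.585 × 10^-3 mol
Let x = n(NaCl), y = n(NaNO3).
Titrant: 1x = 1.585 × 10^-3;  mass: 58.44x + 84.99y = 0.4501
Solving, x = 1.585 × 10^-3 mol, y = 4.206 × 10^-3 mol
mass of NaCl = 1.585 × 10^-3 × 58.44 = 0.09264 g
% NaCl = 0.09264 / 0.4501 × 100 = 20.58 %

20.58 %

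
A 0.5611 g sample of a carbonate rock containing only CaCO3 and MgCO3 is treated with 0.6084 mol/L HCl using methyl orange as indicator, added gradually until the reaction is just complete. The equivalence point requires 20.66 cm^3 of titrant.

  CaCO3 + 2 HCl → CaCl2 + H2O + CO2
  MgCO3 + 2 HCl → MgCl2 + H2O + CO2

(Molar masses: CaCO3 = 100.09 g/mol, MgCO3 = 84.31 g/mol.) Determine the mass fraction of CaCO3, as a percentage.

35.30 %

n(HCl) = 0.02066 × 0.6084 = 0.01257 mol
Let x = n(CaCO3), y = n(MgCO3).
Titrant: 2x + 2y = 0.01257;  mass: 100.09x + 84.31y = 0.5611
Solving, x = 1.979 × 10^-3 mol, y = 4.306 × 10^-3 mol
mass of CaCO3 = 1.979 × 10^-3 × 100.09 = 0.1981 g
% CaCO3 = 0.1981 / 0.5611 × 100 = 35.30 %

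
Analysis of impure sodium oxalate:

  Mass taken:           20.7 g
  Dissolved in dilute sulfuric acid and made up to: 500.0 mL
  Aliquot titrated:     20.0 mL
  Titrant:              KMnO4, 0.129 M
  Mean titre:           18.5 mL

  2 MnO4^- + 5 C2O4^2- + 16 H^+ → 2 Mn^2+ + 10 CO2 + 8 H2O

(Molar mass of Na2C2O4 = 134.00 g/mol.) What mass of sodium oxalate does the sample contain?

n(KMnO4) per titration = 0.0185 × 0.129 = 2.39 × 10^-3 mol
From the 5:2 ratio, n(Na2C2O4) in each aliquot = 5/2 × 2.39 × 10^-3 = 5.97 × 10^-3 mol
n(Na2C2O4) in the whole flask = 5.97 × 10^-3 × 500.0/20.0 = 0.149 mol
mass of Na2C2O4 = 0.149 × 134.00 = 20.0 g

20.0 g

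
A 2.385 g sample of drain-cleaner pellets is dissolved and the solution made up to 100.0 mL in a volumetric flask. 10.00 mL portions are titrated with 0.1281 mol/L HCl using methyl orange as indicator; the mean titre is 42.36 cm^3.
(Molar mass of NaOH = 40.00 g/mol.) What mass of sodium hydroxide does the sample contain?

NaOH + HCl → NaCl + H2O
n(HCl) per titration = 0.04236 × 0.1281 = 5.426 × 10^-3 mol
n(NaOH) in each aliquot = 5.426 × 10^-3 mol (1:1 ratio)
n(NaOH) in the whole flask = 5.426 × 10^-3 × 100.0/10.00 = 0.05426 mol
mass of NaOH = 0.05426 × 40.00 = 2.171 g

2.171 g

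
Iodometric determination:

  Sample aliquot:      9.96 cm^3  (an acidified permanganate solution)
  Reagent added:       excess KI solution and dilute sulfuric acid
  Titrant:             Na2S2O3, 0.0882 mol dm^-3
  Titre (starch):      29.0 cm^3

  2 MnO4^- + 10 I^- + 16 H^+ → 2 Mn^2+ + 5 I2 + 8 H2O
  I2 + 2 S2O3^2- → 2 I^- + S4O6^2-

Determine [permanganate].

n(S2O3^2-) = 0.0290 × 0.0882 = 2.56 × 10^-3 mol
n(I2) = n(S2O3^2-)/2 = 1.28 × 10^-3 mol
From the 2:5 ratio, n(MnO4^-) in the aliquot = 2/5 × 1.28 × 10^-3 = 5.12 × 10^-4 mol
[MnO4^-] = 5.12 × 10^-4 / 0.00996 = 0.0514 mol/L

0.0514 mol/L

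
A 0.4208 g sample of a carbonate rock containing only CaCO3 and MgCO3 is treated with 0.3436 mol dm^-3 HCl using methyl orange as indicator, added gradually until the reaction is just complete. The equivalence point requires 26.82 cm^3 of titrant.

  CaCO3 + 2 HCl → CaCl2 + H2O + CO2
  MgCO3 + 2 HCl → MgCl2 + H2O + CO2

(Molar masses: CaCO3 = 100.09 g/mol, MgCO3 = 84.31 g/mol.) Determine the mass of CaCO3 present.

0.2050 g

n(HCl) = 0.02682 × 0.3436 = 9.215 × 10^-3 mol
Let x = n(CaCO3), y = n(MgCO3).
Titrant: 2x + 2y = 9.215 × 10^-3;  mass: 100.09x + 84.31y = 0.4208
Solving, x = 2.049 × 10^-3 mol, y = 2.559 × 10^-3 mol
mass of CaCO3 = 2.049 × 10^-3 × 100.09 = 0.2050 g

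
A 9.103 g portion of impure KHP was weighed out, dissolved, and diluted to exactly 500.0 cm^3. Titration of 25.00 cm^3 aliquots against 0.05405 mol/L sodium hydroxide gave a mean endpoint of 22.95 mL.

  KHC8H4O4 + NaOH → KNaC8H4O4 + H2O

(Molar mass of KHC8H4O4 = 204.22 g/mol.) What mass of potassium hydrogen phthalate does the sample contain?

n(NaOH) per titration = 0.02295 × 0.05405 = 1.240 × 10^-3 mol
n(KHC8H4O4) in each aliquot = 1.240 × 10^-3 mol (1:1 ratio)
n(KHC8H4O4) in the whole flask = 1.240 × 10^-3 × 500.0/25.00 = 0.02481 mol
mass of KHC8H4O4 = 0.02481 × 204.22 = 5.066 g

5.066 g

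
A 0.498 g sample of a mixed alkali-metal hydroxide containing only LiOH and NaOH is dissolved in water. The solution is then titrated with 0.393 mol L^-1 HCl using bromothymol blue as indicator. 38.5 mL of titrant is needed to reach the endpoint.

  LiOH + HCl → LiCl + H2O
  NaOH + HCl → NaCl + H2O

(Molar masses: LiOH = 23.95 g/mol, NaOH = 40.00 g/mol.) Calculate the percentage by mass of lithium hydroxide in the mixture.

n(HCl) = 0.0385 × 0.393 = 0.0151 mol
Let x = n(LiOH), y = n(NaOH).
Titrant: 1x + 1y = 0.0151;  mass: 23.95x + 40.00y = 0.498
Solving, x = 6.68 × 10^-3 mol, y = 8.45 × 10^-3 mol
mass of LiOH = 6.68 × 10^-3 × 23.95 = 0.160 g
% LiOH = 0.160 / 0.498 × 100 = 32.1 %

32.1 %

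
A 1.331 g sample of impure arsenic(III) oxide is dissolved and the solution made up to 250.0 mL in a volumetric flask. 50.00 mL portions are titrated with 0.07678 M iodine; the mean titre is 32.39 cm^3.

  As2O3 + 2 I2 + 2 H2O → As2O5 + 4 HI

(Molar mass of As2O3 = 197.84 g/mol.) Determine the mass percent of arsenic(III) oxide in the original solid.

n(I2) per titration = 0.03239 × 0.07678 = 2.487 × 10^-3 mol
From the 1:2 ratio, n(As2O3) in each aliquot = 1/2 × 2.487 × 10^-3 = 1.243 × 10^-3 mol
n(As2O3) in the whole flask = 1.243 × 10^-3 × 250.0/50.00 = 6.217 × 10^-3 mol
mass of As2O3 = 6.217 × 10^-3 × 197.84 = 1.230 g
% As2O3 = 1.230 / 1.331 × 100 = 92.41 %

92.41 %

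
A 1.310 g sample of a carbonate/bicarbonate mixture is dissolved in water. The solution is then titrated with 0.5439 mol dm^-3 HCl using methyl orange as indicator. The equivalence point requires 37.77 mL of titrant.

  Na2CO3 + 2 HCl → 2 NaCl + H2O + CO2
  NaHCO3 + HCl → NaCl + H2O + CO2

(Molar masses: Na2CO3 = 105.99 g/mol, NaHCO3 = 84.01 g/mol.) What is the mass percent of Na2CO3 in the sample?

n(HCl) = 0.03777 × 0.5439 = 0.02054 mol
Let x = n(Na2CO3), y = n(NaHCO3).
Titrant: 2x + 1y = 0.02054;  mass: 105.99x + 84.01y = 1.310
Solving, x = 6.704 × 10^-3 mol, y = 7.136 × 10^-3 mol
mass of Na2CO3 = 6.704 × 10^-3 × 105.99 = 0.7105 g
% Na2CO3 = 0.7105 / 1.310 × 100 = 54.24 %

54.24 %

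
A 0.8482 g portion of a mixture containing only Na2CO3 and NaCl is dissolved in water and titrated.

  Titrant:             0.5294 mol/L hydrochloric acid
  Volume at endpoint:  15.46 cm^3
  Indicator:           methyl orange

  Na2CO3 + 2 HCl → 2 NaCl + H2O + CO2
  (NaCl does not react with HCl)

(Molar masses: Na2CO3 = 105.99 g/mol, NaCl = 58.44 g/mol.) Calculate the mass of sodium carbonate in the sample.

0.4337 g

n(HCl) = 0.01546 × 0.5294 = 8.185 × 10^-3 mol
Let x = n(Na2CO3), y = n(NaCl).
Titrant: 2x = 8.185 × 10^-3;  mass: 105.99x + 58.44y = 0.8482
Solving, x = 4.092 × 10^-3 mol, y = 7.092 × 10^-3 mol
mass of Na2CO3 = 4.092 × 10^-3 × 105.99 = 0.4337 g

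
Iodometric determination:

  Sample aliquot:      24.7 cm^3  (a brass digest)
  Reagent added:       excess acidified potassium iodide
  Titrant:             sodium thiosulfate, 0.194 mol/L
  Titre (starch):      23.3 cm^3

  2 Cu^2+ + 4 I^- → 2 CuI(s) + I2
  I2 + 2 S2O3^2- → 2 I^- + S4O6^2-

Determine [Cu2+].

0.183 mol/L

n(S2O3^2-) = 0.0233 × 0.194 = 4.52 × 10^-3 mol
n(I2) = n(S2O3^2-)/2 = 2.26 × 10^-3 mol
From the 2:1 ratio, n(Cu2+) in the aliquot = 2/1 × 2.26 × 10^-3 = 4.52 × 10^-3 mol
[Cu2+] = 4.52 × 10^-3 / 0.0247 = 0.183 mol/L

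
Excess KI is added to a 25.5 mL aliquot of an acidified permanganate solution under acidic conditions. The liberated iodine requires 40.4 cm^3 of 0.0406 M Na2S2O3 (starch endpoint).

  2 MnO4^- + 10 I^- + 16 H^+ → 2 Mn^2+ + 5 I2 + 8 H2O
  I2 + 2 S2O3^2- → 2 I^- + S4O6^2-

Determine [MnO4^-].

0.0129 M

n(S2O3^2-) = 0.0404 × 0.0406 = 1.64 × 10^-3 mol
n(I2) = n(S2O3^2-)/2 = 8.20 × 10^-4 mol
From the 2:5 ratio, n(MnO4^-) in the aliquot = 2/5 × 8.20 × 10^-4 = 3.28 × 10^-4 mol
[MnO4^-] = 3.28 × 10^-4 / 0.0255 = 0.0129 mol/L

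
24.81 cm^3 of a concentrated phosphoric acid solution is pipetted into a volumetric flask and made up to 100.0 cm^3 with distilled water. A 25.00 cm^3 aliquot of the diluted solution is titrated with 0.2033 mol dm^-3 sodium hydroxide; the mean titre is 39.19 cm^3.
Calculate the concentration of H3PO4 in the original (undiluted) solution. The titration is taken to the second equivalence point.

H3PO4 + 2 NaOH → Na2HPO4 + 2 H2O
n(NaOH) = 0.03919 × 0.2033 = 7.967 × 10^-3 mol
From the 1:2 ratio, n(H3PO4) in the aliquot = 1/2 × 7.967 × 10^-3 = 3.984 × 10^-3 mol
[H3PO4]_dilute = 3.984 × 10^-3 / 0.02500 = 0.1593 mol/L
Dilution factor = 100.0 / 24.81 = 4.031
[H3PO4]_stock = 0.1593 × 4.031 = 0.6423 mol/L

0.6423 mol/L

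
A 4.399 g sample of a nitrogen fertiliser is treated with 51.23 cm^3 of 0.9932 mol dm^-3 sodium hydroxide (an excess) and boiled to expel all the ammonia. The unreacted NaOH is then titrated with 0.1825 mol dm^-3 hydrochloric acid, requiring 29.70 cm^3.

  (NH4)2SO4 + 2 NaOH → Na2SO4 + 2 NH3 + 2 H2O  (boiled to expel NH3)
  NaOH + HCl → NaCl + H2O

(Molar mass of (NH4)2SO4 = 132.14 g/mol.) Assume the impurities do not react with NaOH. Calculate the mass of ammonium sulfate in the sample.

n(NaOH) added = 0.05123 × 0.9932 = 0.05088 mol
n(HCl) used in back-titration = 0.02970 × 0.1825 = 5.420 × 10^-3 mol
n(NaOH) left over = 5.420 × 10^-3 mol (1:1 ratio)
n(NaOH) consumed by analyte = 0.05088 − 5.420 × 10^-3 = 0.04546 mol
From the 1:2 ratio, n((NH4)2SO4) = 1/2 × 0.04546 = 0.02273 mol
mass of (NH4)2SO4 = 0.02273 × 132.14 = 3.004 g

3.004 g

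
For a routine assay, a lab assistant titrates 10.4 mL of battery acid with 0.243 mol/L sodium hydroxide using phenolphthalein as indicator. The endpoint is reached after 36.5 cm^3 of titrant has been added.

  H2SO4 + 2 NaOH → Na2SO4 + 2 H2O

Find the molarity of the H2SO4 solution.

0.426 mol/L

n(NaOH) = 0.0365 L × 0.243 mol/L = 8.87 × 10^-3 mol
From the 1:2 mole ratio, n(H2SO4) = 1/2 × 8.87 × 10^-3 = 4.43 × 10^-3 mol
[H2SO4] = 4.43 × 10^-3 mol / 0.0104 L = 0.426 mol/L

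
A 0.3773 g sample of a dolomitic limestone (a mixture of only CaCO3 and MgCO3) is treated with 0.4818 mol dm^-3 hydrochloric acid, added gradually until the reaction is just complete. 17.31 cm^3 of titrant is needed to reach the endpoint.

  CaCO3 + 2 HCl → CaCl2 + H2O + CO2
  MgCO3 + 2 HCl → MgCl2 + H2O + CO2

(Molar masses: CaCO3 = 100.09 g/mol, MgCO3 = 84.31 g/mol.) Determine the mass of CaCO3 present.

n(HCl) = 0.01731 × 0.4818 = 8.340 × 10^-3 mol
Let x = n(CaCO3), y = n(MgCO3).
Titrant: 2x + 2y = 8.340 × 10^-3;  mass: 100.09x + 84.31y = 0.3773
Solving, x = 1.630 × 10^-3 mol, y = 2.539 × 10^-3 mol
mass of CaCO3 = 1.630 × 10^-3 × 100.09 = 0.1632 g

0.1632 g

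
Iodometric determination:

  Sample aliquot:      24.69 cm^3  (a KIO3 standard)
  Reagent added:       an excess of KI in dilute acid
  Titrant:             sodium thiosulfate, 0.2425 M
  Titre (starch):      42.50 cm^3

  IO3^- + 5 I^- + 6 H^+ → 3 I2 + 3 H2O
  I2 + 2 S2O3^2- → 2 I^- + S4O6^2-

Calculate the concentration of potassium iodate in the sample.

n(S2O3^2-) = 0.04250 × 0.2425 = 0.01031 mol
n(I2) = n(S2O3^2-)/2 = 5.153 × 10^-3 mol
From the 1:3 ratio, n(IO3^-) in the aliquot = 1/3 × 5.153 × 10^-3 = 1.718 × 10^-3 mol
[IO3^-] = 1.718 × 10^-3 / 0.02469 = 0.06957 mol/L

0.06957 M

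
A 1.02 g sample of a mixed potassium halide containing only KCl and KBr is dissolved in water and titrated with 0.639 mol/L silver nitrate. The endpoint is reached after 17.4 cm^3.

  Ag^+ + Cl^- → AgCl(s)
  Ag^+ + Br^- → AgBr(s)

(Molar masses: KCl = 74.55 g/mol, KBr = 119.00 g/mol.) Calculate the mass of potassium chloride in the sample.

n(AgNO3) = 0.0174 × 0.639 = 0.0111 mol
Let x = n(KCl), y = n(KBr).
Titrant: 1x + 1y = 0.0111;  mass: 74.55x + 119.00y = 1.02
Solving, x = 6.82 × 10^-3 mol, y = 4.30 × 10^-3 mol
mass of KCl = 6.82 × 10^-3 × 74.55 = 0.508 g

0.508 g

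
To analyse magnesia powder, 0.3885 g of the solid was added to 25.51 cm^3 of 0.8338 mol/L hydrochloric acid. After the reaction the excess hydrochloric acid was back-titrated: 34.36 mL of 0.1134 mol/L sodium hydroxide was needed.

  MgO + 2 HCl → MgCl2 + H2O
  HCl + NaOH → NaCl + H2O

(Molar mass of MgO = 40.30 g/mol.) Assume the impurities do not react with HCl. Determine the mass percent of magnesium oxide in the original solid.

n(HCl) added = 0.02551 × 0.8338 = 0.02127 mol
n(NaOH) used in back-titration = 0.03436 × 0.1134 = 3.896 × 10^-3 mol
n(HCl) left over = 3.896 × 10^-3 mol (1:1 ratio)
n(HCl) consumed by analyte = 0.02127 − 3.896 × 10^-3 = 0.01737 mol
From the 1:2 ratio, n(MgO) = 1/2 × 0.01737 = 8.687 × 10^-3 mol
mass of MgO = 8.687 × 10^-3 × 40.30 = 0.3501 g
% MgO = 0.3501 / 0.3885 × 100 = 90.11 %

90.11 %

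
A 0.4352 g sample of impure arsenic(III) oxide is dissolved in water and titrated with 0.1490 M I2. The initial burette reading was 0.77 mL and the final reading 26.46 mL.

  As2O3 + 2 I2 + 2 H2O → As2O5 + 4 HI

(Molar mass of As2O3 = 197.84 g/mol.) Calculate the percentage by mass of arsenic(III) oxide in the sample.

87.01 %

n(I2) = 0.02569 L × 0.1490 mol/L = 3.828 × 10^-3 mol
From the 1:2 ratio, n(As2O3) = 1/2 × 3.828 × 10^-3 = 1.914 × 10^-3 mol
mass of As2O3 = 1.914 × 10^-3 × 197.84 g/mol = 0.3786 g
% As2O3 = 0.3786 / 0.4352 × 100 = 87.01 %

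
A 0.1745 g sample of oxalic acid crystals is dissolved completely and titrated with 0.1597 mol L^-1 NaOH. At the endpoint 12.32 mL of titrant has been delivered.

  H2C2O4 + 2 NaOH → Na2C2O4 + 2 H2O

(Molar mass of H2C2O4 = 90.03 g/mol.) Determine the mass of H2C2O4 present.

n(NaOH) = 0.01232 L × 0.1597 mol/L = 1.968 × 10^-3 mol
From the 1:2 ratio, n(H2C2O4) = 1/2 × 1.968 × 10^-3 = 9.838 × 10^-4 mol
mass of H2C2O4 = 9.838 × 10^-4 × 90.03 g/mol = 0.08857 g

0.08857 g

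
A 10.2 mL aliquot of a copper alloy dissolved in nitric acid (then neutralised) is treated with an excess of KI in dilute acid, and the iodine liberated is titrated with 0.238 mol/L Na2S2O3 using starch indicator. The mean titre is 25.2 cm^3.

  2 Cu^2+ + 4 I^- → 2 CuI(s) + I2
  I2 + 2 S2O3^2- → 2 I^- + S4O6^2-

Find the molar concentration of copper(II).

0.588 mol/L

n(S2O3^2-) = 0.0252 × 0.238 = 6.00 × 10^-3 mol
n(I2) = n(S2O3^2-)/2 = 3.00 × 10^-3 mol
From the 2:1 ratio, n(Cu2+) in the aliquot = 2/1 × 3.00 × 10^-3 = 6.00 × 10^-3 mol
[Cu2+] = 6.00 × 10^-3 / 0.0102 = 0.588 mol/L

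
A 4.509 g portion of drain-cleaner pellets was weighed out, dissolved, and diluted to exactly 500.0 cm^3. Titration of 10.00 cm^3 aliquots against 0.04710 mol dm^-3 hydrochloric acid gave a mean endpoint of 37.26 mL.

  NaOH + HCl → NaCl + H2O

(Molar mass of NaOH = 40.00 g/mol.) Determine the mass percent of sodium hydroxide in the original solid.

77.84 %

n(HCl) per titration = 0.03726 × 0.04710 = 1.755 × 10^-3 mol
n(NaOH) in each aliquot = 1.755 × 10^-3 mol (1:1 ratio)
n(NaOH) in the whole flask = 1.755 × 10^-3 × 500.0/10.00 = 0.08775 mol
mass of NaOH = 0.08775 × 40.00 = 3.510 g
% NaOH = 3.510 / 4.509 × 100 = 77.84 %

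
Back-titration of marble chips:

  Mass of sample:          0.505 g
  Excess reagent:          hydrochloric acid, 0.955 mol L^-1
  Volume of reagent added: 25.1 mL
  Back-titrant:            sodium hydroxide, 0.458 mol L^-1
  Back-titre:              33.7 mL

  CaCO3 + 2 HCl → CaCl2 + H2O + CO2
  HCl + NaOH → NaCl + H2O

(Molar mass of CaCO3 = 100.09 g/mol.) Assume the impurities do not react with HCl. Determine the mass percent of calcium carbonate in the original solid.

n(HCl) added = 0.0251 × 0.955 = 0.0240 mol
n(NaOH) used in back-titration = 0.0337 × 0.458 = 0.0154 mol
n(HCl) left over = 0.0154 mol (1:1 ratio)
n(HCl) consumed by analyte = 0.0240 − 0.0154 = 8.54 × 10^-3 mol
From the 1:2 ratio, n(CaCO3) = 1/2 × 8.54 × 10^-3 = 4.27 × 10^-3 mol
mass of CaCO3 = 4.27 × 10^-3 × 100.09 = 0.427 g
% CaCO3 = 0.427 / 0.505 × 100 = 84.6 %

84.6 %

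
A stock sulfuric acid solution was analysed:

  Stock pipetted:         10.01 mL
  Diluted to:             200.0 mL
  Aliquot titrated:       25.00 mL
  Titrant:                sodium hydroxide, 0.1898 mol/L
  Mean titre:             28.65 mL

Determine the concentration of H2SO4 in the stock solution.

H2SO4 + 2 NaOH → Na2SO4 + 2 H2O
n(NaOH) = 0.02865 × 0.1898 = 5.438 × 10^-3 mol
From the 1:2 ratio, n(H2SO4) in the aliquot = 1/2 × 5.438 × 10^-3 = 2.719 × 10^-3 mol
[H2SO4]_dilute = 2.719 × 10^-3 / 0.02500 = 0.1088 mol/L
Dilution factor = 200.0 / 10.01 = 19.98
[H2SO4]_stock = 0.1088 × 19.98 = 2.173 mol/L

2.173 mol/L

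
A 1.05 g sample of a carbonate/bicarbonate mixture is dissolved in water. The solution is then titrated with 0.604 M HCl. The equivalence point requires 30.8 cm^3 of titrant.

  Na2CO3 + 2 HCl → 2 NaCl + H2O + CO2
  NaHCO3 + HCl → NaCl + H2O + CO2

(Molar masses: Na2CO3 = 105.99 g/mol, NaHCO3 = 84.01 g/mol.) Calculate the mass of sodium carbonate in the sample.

n(HCl) = 0.0308 × 0.604 = 0.0186 mol
Let x = n(Na2CO3), y = n(NaHCO3).
Titrant: 2x + 1y = 0.0186;  mass: 105.99x + 84.01y = 1.05
Solving, x = 8.27 × 10^-3 mol, y = 2.07 × 10^-3 mol
mass of Na2CO3 = 8.27 × 10^-3 × 105.99 = 0.876 g

0.876 g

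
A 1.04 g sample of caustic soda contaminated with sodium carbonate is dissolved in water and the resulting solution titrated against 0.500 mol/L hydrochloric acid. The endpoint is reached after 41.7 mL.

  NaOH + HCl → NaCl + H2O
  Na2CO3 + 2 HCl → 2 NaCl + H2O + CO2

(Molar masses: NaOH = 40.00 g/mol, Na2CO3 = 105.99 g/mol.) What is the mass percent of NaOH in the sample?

19.2 %

n(HCl) = 0.0417 × 0.500 = 0.0209 mol
Let x = n(NaOH), y = n(Na2CO3).
Titrant: 1x + 2y = 0.0209;  mass: 40.00x + 105.99y = 1.04
Solving, x = 5.00 × 10^-3 mol, y = 7.93 × 10^-3 mol
mass of NaOH = 5.00 × 10^-3 × 40.00 = 0.200 g
% NaOH = 0.200 / 1.04 × 100 = 19.2 %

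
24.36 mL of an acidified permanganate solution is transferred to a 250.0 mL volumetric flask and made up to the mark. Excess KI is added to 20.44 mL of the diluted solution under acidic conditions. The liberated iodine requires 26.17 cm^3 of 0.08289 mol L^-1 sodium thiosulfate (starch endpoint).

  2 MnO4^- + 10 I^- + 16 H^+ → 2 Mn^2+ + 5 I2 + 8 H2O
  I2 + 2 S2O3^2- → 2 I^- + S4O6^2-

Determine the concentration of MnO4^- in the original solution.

n(S2O3^2-) = 0.02617 × 0.08289 = 2.169 × 10^-3 mol
n(I2) = n(S2O3^2-)/2 = 1.085 × 10^-3 mol
From the 2:5 ratio, n(MnO4^-) in the aliquot = 2/5 × 1.085 × 10^-3 = 4.338 × 10^-4 mol
[MnO4^-]_dilute = 4.338 × 10^-4 / 0.02044 = 0.02123 mol/L
[MnO4^-]_original = 0.02123 × 250.0/24.36 = 0.2178 mol/L

0.2178 mol/L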